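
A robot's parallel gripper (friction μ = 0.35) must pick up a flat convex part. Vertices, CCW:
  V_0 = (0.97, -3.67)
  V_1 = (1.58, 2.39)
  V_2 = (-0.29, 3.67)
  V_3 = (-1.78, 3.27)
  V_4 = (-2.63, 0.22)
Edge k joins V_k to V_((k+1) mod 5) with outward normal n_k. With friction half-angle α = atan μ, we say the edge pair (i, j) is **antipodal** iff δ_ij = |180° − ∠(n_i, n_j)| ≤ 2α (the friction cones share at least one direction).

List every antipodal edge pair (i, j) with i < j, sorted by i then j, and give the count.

count = 2; pairs: (0,3), (1,4)

α = atan 0.35 = 19.29°;  2α = 38.58°
n_0 = (+0.9950, -0.1002)
n_1 = (+0.5648, +0.8252)
n_2 = (-0.2593, +0.9658)
n_3 = (-0.9633, +0.2685)
n_4 = (-0.7339, -0.6792)
  (0,1): δ = 118.64°  ·
  (0,2): δ = 69.22°  ·
  (0,3): δ = 9.82°  ✓
  (0,4): δ = 48.53°  ·
  (1,2): δ = 130.58°  ·
  (1,3): δ = 71.18°  ·
  (1,4): δ = 12.83°  ✓
  (2,3): δ = 120.60°  ·
  (2,4): δ = 62.24°  ·
  (3,4): δ = 121.64°  ·
antipodal pairs: 2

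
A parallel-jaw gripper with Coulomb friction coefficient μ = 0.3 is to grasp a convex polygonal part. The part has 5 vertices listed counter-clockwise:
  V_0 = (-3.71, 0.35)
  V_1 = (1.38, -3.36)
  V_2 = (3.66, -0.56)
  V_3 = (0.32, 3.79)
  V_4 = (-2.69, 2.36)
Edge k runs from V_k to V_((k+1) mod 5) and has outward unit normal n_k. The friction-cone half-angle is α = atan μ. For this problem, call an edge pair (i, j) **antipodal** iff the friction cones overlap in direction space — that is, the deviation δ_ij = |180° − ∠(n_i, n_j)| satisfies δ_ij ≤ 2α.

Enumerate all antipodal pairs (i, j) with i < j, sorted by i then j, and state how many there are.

count = 3; pairs: (0,2), (1,3), (1,4)

α = atan 0.3 = 16.70°;  2α = 33.40°
n_0 = (-0.5890, -0.8081)
n_1 = (+0.7754, -0.6314)
n_2 = (+0.7932, +0.6090)
n_3 = (-0.4291, +0.9032)
n_4 = (-0.8917, +0.4525)
  (0,1): δ = 93.07°  ·
  (0,2): δ = 16.39°  ✓
  (0,3): δ = 61.50°  ·
  (0,4): δ = 99.18°  ·
  (1,2): δ = 103.33°  ·
  (1,3): δ = 25.43°  ✓
  (1,4): δ = 12.25°  ✓
  (2,3): δ = 102.11°  ·
  (2,4): δ = 64.42°  ·
  (3,4): δ = 142.32°  ·
antipodal pairs: 3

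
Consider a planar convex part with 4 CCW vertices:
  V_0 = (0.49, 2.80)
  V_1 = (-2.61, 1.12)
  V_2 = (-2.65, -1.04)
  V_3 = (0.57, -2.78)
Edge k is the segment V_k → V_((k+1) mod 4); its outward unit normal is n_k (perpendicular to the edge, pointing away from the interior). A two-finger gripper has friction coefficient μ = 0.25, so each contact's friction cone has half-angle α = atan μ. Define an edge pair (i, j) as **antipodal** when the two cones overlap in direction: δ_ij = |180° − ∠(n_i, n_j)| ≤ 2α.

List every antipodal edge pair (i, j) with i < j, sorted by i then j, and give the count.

α = atan 0.25 = 14.04°;  2α = 28.07°
n_0 = (-0.4765, +0.8792)
n_1 = (-0.9998, +0.0185)
n_2 = (-0.4754, -0.8798)
n_3 = (+0.9999, +0.0143)
  (0,1): δ = 119.52°  ·
  (0,2): δ = 56.84°  ·
  (0,3): δ = 62.37°  ·
  (1,2): δ = 117.32°  ·
  (1,3): δ = 1.88°  ✓
  (2,3): δ = 60.79°  ·
antipodal pairs: 1

count = 1; pairs: (1,3)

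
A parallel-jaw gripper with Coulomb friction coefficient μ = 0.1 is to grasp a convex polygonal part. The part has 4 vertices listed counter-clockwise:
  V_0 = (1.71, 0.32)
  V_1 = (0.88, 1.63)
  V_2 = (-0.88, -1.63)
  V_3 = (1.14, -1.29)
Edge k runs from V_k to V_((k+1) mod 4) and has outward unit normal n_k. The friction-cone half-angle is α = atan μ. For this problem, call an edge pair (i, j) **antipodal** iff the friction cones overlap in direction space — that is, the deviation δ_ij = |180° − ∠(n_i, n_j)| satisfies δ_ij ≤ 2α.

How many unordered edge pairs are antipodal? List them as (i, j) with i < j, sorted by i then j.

α = atan 0.1 = 5.71°;  2α = 11.42°
n_0 = (+0.8447, +0.5352)
n_1 = (-0.8800, +0.4751)
n_2 = (+0.1660, -0.9861)
n_3 = (+0.9427, -0.3337)
  (0,1): δ = 60.72°  ·
  (0,2): δ = 67.20°  ·
  (0,3): δ = 128.15°  ·
  (1,2): δ = 52.08°  ·
  (1,3): δ = 8.87°  ✓
  (2,3): δ = 119.05°  ·
antipodal pairs: 1

count = 1; pairs: (1,3)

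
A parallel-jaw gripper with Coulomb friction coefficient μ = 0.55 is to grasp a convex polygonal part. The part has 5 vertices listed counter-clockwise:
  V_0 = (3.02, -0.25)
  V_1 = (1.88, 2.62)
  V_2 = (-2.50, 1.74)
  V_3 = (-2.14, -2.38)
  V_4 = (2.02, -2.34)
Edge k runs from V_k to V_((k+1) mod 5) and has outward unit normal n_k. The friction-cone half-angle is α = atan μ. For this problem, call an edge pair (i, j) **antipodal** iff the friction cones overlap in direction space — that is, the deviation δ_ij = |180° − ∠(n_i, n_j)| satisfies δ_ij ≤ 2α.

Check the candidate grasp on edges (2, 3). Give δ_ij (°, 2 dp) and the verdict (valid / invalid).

δ = 94.44°, invalid

α = atan 0.55 = 28.81°;  2α = 57.62°
edge 2: e_2 = (+0.36, -4.12);  n_2 = (-0.9962, -0.0870)
edge 3: e_3 = (+4.16, +0.04);  n_3 = (+0.0096, -1.0000)
∠(n_2, n_3) = 85.56°
δ = |180° − 85.56°| = 94.44°
94.44° > 2α = 57.62°  →  invalid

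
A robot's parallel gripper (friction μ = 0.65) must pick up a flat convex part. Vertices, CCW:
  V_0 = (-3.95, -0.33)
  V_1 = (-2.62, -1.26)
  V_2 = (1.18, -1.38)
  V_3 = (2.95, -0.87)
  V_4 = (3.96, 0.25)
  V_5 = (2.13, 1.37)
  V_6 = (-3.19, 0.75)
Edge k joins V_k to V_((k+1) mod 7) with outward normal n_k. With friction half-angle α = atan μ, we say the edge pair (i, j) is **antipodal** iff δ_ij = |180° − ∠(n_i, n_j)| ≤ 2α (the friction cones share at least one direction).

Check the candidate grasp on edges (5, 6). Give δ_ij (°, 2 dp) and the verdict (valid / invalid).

δ = 131.78°, invalid

α = atan 0.65 = 33.02°;  2α = 66.05°
edge 5: e_5 = (-5.32, -0.62);  n_5 = (-0.1158, +0.9933)
edge 6: e_6 = (-0.76, -1.08);  n_6 = (-0.8178, +0.5755)
∠(n_5, n_6) = 48.22°
δ = |180° − 48.22°| = 131.78°
131.78° > 2α = 66.05°  →  invalid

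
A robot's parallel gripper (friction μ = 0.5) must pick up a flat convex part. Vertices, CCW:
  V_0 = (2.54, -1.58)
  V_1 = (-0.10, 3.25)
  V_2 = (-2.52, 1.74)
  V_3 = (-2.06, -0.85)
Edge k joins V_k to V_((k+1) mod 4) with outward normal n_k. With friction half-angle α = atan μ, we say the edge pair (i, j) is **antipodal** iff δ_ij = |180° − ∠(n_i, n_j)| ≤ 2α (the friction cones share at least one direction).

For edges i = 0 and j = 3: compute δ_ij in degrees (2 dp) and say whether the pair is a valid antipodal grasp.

α = atan 0.5 = 26.57°;  2α = 53.13°
edge 0: e_0 = (-2.64, +4.83);  n_0 = (+0.8775, +0.4796)
edge 3: e_3 = (+4.60, -0.73);  n_3 = (-0.1567, -0.9876)
∠(n_0, n_3) = 127.68°
δ = |180° − 127.68°| = 52.32°
52.32° ≤ 2α = 53.13°  →  valid

δ = 52.32°, valid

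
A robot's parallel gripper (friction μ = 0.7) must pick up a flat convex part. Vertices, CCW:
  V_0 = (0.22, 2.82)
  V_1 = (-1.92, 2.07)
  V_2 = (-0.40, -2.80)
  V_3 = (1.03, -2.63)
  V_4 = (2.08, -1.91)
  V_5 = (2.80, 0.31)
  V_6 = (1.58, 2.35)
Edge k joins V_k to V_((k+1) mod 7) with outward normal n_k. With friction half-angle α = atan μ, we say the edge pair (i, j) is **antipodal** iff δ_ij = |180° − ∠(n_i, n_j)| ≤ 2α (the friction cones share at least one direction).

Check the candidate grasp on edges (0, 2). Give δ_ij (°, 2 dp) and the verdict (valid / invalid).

α = atan 0.7 = 34.99°;  2α = 69.98°
edge 0: e_0 = (-2.14, -0.75);  n_0 = (-0.3307, +0.9437)
edge 2: e_2 = (+1.43, +0.17);  n_2 = (+0.1180, -0.9930)
∠(n_0, n_2) = 167.47°
δ = |180° − 167.47°| = 12.53°
12.53° ≤ 2α = 69.98°  →  valid

δ = 12.53°, valid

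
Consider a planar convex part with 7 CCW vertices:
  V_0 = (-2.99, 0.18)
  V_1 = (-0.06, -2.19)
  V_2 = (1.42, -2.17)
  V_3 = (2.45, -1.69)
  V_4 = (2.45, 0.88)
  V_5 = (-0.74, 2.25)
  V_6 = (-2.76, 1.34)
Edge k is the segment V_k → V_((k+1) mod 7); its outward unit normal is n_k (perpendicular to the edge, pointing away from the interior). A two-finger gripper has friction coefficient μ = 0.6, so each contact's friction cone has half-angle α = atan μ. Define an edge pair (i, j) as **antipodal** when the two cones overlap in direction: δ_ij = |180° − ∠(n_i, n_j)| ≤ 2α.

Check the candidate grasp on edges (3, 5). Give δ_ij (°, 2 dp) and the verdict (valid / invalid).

α = atan 0.6 = 30.96°;  2α = 61.93°
edge 3: e_3 = (+0.00, +2.57);  n_3 = (+1.0000, -0.0000)
edge 5: e_5 = (-2.02, -0.91);  n_5 = (-0.4107, +0.9118)
∠(n_3, n_5) = 114.25°
δ = |180° − 114.25°| = 65.75°
65.75° > 2α = 61.93°  →  invalid

δ = 65.75°, invalid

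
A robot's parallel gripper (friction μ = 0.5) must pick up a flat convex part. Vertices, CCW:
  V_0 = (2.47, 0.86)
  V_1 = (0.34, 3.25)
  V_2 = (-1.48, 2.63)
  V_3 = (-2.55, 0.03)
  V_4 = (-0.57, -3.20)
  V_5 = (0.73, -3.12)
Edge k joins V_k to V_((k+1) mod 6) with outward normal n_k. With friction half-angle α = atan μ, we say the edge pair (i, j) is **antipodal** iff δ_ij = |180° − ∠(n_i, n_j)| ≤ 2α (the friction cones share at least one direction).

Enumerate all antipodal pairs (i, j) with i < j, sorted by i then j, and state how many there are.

α = atan 0.5 = 26.57°;  2α = 53.13°
n_0 = (+0.7465, +0.6653)
n_1 = (-0.3225, +0.9466)
n_2 = (-0.9248, +0.3806)
n_3 = (-0.8526, -0.5226)
n_4 = (+0.0614, -0.9981)
n_5 = (+0.9163, -0.4006)
  (0,1): δ = 112.90°  ·
  (0,2): δ = 64.08°  ·
  (0,3): δ = 10.20°  ✓
  (0,4): δ = 51.81°  ✓
  (0,5): δ = 114.68°  ·
  (1,2): δ = 131.18°  ·
  (1,3): δ = 77.30°  ·
  (1,4): δ = 15.29°  ✓
  (1,5): δ = 47.57°  ✓
  (2,3): δ = 126.12°  ·
  (2,4): δ = 64.11°  ·
  (2,5): δ = 1.25°  ✓
  (3,4): δ = 117.99°  ·
  (3,5): δ = 55.12°  ·
  (4,5): δ = 117.14°  ·
antipodal pairs: 5

count = 5; pairs: (0,3), (0,4), (1,4), (1,5), (2,5)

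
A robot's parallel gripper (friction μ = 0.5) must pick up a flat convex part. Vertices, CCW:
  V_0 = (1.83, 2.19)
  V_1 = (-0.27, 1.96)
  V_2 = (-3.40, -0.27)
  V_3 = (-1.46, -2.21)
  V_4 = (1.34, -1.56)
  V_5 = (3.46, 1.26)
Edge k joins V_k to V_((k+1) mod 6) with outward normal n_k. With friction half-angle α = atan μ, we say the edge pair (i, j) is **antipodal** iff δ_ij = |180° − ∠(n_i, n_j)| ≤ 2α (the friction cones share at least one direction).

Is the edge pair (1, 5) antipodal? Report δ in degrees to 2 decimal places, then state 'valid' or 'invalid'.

α = atan 0.5 = 26.57°;  2α = 53.13°
edge 1: e_1 = (-3.13, -2.23);  n_1 = (-0.5803, +0.8144)
edge 5: e_5 = (-1.63, +0.93);  n_5 = (+0.4956, +0.8686)
∠(n_1, n_5) = 65.18°
δ = |180° − 65.18°| = 114.82°
114.82° > 2α = 53.13°  →  invalid

δ = 114.82°, invalid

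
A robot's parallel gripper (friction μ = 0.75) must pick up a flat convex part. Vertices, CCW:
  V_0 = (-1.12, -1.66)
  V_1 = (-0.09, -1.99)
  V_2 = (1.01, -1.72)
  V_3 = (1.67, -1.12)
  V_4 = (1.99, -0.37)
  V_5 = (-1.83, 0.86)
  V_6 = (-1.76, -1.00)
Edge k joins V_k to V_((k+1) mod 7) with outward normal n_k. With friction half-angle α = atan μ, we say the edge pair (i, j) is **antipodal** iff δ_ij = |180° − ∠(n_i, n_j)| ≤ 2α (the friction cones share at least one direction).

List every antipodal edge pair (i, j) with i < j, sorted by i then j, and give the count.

α = atan 0.75 = 36.87°;  2α = 73.74°
n_0 = (-0.3051, -0.9523)
n_1 = (+0.2384, -0.9712)
n_2 = (+0.6727, -0.7399)
n_3 = (+0.9198, -0.3924)
n_4 = (+0.3065, +0.9519)
n_5 = (-0.9993, -0.0376)
n_6 = (-0.7179, -0.6961)
  (0,1): δ = 148.44°  ·
  (0,2): δ = 119.96°  ·
  (0,3): δ = 95.34°  ·
  (0,4): δ = 0.08°  ✓
  (0,5): δ = 109.92°  ·
  (0,6): δ = 151.88°  ·
  (1,2): δ = 151.52°  ·
  (1,3): δ = 126.90°  ·
  (1,4): δ = 31.64°  ✓
  (1,5): δ = 78.36°  ·
  (1,6): δ = 120.33°  ·
  (2,3): δ = 155.38°  ·
  (2,4): δ = 60.12°  ✓
  (2,5): δ = 49.88°  ✓
  (2,6): δ = 91.84°  ·
  (3,4): δ = 84.74°  ·
  (3,5): δ = 25.26°  ✓
  (3,6): δ = 67.22°  ✓
  (4,5): δ = 70.00°  ✓
  (4,6): δ = 28.03°  ✓
  (5,6): δ = 138.04°  ·
antipodal pairs: 8

count = 8; pairs: (0,4), (1,4), (2,4), (2,5), (3,5), (3,6), (4,5), (4,6)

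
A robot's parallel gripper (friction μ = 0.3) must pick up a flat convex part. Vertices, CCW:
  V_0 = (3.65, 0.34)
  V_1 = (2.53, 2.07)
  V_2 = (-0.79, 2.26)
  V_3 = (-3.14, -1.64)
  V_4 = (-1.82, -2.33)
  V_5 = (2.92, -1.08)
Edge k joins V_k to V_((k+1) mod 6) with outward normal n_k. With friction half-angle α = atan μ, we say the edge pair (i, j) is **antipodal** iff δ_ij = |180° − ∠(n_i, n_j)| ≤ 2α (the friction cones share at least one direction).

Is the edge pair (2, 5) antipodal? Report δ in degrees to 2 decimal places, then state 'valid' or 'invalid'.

α = atan 0.3 = 16.70°;  2α = 33.40°
edge 2: e_2 = (-2.35, -3.90);  n_2 = (-0.8565, +0.5161)
edge 5: e_5 = (+0.73, +1.42);  n_5 = (+0.8894, -0.4572)
∠(n_2, n_5) = 176.14°
δ = |180° − 176.14°| = 3.86°
3.86° ≤ 2α = 33.40°  →  valid

δ = 3.86°, valid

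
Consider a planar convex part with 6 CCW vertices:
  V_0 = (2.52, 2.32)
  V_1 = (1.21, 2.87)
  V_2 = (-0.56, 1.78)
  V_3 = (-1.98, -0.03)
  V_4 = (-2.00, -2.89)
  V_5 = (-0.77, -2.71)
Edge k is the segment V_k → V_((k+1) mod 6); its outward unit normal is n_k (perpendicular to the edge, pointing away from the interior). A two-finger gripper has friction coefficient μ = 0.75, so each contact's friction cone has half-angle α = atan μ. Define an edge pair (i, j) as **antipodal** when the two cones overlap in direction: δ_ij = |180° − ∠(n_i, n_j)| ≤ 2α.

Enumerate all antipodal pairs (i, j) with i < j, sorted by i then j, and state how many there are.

α = atan 0.75 = 36.87°;  2α = 73.74°
n_0 = (+0.3871, +0.9220)
n_1 = (-0.5244, +0.8515)
n_2 = (-0.7868, +0.6172)
n_3 = (-1.0000, +0.0070)
n_4 = (+0.1448, -0.9895)
n_5 = (+0.8369, -0.5474)
  (0,1): δ = 125.60°  ·
  (0,2): δ = 105.34°  ·
  (0,3): δ = 67.63°  ✓
  (0,4): δ = 31.10°  ✓
  (0,5): δ = 79.59°  ·
  (1,2): δ = 159.74°  ·
  (1,3): δ = 122.03°  ·
  (1,4): δ = 23.30°  ✓
  (1,5): δ = 25.19°  ✓
  (2,3): δ = 142.29°  ·
  (2,4): δ = 43.56°  ✓
  (2,5): δ = 4.93°  ✓
  (3,4): δ = 81.27°  ·
  (3,5): δ = 32.79°  ✓
  (4,5): δ = 131.51°  ·
antipodal pairs: 7

count = 7; pairs: (0,3), (0,4), (1,4), (1,5), (2,4), (2,5), (3,5)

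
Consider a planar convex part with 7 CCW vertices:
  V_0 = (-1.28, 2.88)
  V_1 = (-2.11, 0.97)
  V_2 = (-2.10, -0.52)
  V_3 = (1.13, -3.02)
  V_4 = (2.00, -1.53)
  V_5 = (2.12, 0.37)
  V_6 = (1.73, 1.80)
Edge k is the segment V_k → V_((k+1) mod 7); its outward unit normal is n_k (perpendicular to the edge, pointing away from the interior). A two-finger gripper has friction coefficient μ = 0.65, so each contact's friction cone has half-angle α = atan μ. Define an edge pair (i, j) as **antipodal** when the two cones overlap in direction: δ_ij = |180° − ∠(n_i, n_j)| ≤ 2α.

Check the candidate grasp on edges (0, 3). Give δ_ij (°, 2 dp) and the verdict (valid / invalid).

δ = 6.79°, valid

α = atan 0.65 = 33.02°;  2α = 66.05°
edge 0: e_0 = (-0.83, -1.91);  n_0 = (-0.9171, +0.3986)
edge 3: e_3 = (+0.87, +1.49);  n_3 = (+0.8636, -0.5042)
∠(n_0, n_3) = 173.21°
δ = |180° − 173.21°| = 6.79°
6.79° ≤ 2α = 66.05°  →  valid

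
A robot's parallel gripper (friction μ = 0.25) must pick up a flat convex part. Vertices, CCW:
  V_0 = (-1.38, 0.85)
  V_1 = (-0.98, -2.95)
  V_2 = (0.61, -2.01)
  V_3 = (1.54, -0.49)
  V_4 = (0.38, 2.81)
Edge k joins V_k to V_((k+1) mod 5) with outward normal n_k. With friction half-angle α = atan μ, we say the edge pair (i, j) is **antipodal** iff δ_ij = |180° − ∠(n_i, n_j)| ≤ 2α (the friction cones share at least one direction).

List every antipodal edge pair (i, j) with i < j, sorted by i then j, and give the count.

count = 3; pairs: (0,3), (1,4), (2,4)

α = atan 0.25 = 14.04°;  2α = 28.07°
n_0 = (-0.9945, -0.1047)
n_1 = (+0.5089, -0.8608)
n_2 = (+0.8530, -0.5219)
n_3 = (+0.9434, +0.3316)
n_4 = (-0.7440, +0.6681)
  (0,1): δ = 65.42°  ·
  (0,2): δ = 37.47°  ·
  (0,3): δ = 13.36°  ✓
  (0,4): δ = 132.07°  ·
  (1,2): δ = 152.05°  ·
  (1,3): δ = 101.22°  ·
  (1,4): δ = 17.49°  ✓
  (2,3): δ = 129.17°  ·
  (2,4): δ = 10.46°  ✓
  (3,4): δ = 61.29°  ·
antipodal pairs: 3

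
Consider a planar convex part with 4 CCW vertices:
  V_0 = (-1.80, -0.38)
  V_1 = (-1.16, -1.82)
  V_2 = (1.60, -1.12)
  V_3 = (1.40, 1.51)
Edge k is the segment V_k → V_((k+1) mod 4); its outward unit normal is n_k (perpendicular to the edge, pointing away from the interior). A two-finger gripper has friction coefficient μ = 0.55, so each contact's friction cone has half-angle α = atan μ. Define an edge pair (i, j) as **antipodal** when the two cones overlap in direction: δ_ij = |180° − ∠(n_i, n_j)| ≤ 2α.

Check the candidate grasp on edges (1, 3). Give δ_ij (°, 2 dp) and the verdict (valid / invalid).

α = atan 0.55 = 28.81°;  2α = 57.62°
edge 1: e_1 = (+2.76, +0.70);  n_1 = (+0.2458, -0.9693)
edge 3: e_3 = (-3.20, -1.89);  n_3 = (-0.5085, +0.8610)
∠(n_1, n_3) = 163.66°
δ = |180° − 163.66°| = 16.34°
16.34° ≤ 2α = 57.62°  →  valid

δ = 16.34°, valid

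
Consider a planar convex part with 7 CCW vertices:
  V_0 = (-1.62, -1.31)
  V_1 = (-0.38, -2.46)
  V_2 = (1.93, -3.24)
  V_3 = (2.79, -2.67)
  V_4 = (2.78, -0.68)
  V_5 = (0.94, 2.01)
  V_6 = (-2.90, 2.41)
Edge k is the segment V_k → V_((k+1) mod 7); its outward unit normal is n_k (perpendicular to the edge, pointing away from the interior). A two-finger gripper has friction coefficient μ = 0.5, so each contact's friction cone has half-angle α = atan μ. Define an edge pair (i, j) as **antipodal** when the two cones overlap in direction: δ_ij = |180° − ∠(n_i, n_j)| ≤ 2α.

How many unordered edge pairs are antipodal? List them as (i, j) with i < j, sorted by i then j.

α = atan 0.5 = 26.57°;  2α = 53.13°
n_0 = (-0.6800, -0.7332)
n_1 = (-0.3199, -0.9474)
n_2 = (+0.5525, -0.8335)
n_3 = (+1.0000, +0.0050)
n_4 = (+0.8254, +0.5646)
n_5 = (+0.1036, +0.9946)
n_6 = (-0.9456, -0.3254)
  (0,1): δ = 155.81°  ·
  (0,2): δ = 103.62°  ·
  (0,3): δ = 46.87°  ✓
  (0,4): δ = 12.78°  ✓
  (0,5): δ = 36.90°  ✓
  (0,6): δ = 151.83°  ·
  (1,2): δ = 127.81°  ·
  (1,3): δ = 71.05°  ·
  (1,4): δ = 36.97°  ✓
  (1,5): δ = 12.71°  ✓
  (1,6): δ = 127.65°  ·
  (2,3): δ = 123.25°  ·
  (2,4): δ = 89.16°  ·
  (2,5): δ = 39.48°  ✓
  (2,6): δ = 75.45°  ·
  (3,4): δ = 145.92°  ·
  (3,5): δ = 96.23°  ·
  (3,6): δ = 18.70°  ✓
  (4,5): δ = 130.32°  ·
  (4,6): δ = 15.39°  ✓
  (5,6): δ = 65.07°  ·
antipodal pairs: 8

count = 8; pairs: (0,3), (0,4), (0,5), (1,4), (1,5), (2,5), (3,6), (4,6)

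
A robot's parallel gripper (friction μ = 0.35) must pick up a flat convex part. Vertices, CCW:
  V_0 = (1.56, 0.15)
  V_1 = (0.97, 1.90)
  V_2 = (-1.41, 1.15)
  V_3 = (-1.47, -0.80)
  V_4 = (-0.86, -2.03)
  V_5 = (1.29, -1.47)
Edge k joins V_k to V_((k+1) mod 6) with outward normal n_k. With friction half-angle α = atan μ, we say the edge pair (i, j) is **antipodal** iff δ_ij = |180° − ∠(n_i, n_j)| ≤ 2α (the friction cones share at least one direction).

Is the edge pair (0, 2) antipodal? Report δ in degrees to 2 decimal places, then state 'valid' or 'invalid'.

α = atan 0.35 = 19.29°;  2α = 38.58°
edge 0: e_0 = (-0.59, +1.75);  n_0 = (+0.9476, +0.3195)
edge 2: e_2 = (-0.06, -1.95);  n_2 = (-0.9995, +0.0308)
∠(n_0, n_2) = 159.61°
δ = |180° − 159.61°| = 20.39°
20.39° ≤ 2α = 38.58°  →  valid

δ = 20.39°, valid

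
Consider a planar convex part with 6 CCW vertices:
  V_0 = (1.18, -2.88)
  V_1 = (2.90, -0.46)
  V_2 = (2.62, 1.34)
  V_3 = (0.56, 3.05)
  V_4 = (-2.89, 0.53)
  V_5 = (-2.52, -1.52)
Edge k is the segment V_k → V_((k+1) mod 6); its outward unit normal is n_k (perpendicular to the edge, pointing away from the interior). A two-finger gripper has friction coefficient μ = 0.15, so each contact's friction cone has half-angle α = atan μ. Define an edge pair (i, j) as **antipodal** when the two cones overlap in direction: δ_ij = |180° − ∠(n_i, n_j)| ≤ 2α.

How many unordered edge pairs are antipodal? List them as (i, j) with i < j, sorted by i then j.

α = atan 0.15 = 8.53°;  2α = 17.06°
n_0 = (+0.8151, -0.5793)
n_1 = (+0.9881, +0.1537)
n_2 = (+0.6387, +0.7694)
n_3 = (-0.5898, +0.8075)
n_4 = (-0.9841, -0.1776)
n_5 = (-0.3450, -0.9386)
  (0,1): δ = 135.76°  ·
  (0,2): δ = 94.29°  ·
  (0,3): δ = 18.45°  ·
  (0,4): δ = 45.63°  ·
  (0,5): δ = 105.22°  ·
  (1,2): δ = 138.54°  ·
  (1,3): δ = 62.70°  ·
  (1,4): δ = 1.39°  ✓
  (1,5): δ = 60.98°  ·
  (2,3): δ = 104.16°  ·
  (2,4): δ = 40.07°  ·
  (2,5): δ = 19.51°  ·
  (3,4): δ = 115.91°  ·
  (3,5): δ = 56.33°  ·
  (4,5): δ = 120.41°  ·
antipodal pairs: 1

count = 1; pairs: (1,4)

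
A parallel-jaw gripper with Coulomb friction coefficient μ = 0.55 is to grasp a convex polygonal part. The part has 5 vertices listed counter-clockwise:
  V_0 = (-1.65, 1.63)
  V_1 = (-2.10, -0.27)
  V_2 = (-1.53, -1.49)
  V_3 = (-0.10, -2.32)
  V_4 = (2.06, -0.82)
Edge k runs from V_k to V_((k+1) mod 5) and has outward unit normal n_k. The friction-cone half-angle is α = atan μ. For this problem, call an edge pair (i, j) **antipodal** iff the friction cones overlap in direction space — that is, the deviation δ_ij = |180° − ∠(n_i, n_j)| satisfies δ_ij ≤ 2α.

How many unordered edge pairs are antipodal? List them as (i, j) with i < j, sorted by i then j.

α = atan 0.55 = 28.81°;  2α = 57.62°
n_0 = (-0.9731, +0.2305)
n_1 = (-0.9060, -0.4233)
n_2 = (-0.5020, -0.8649)
n_3 = (+0.5704, -0.8214)
n_4 = (+0.5511, +0.8345)
  (0,1): δ = 141.63°  ·
  (0,2): δ = 106.81°  ·
  (0,3): δ = 41.90°  ✓
  (0,4): δ = 69.88°  ·
  (1,2): δ = 145.17°  ·
  (1,3): δ = 80.26°  ·
  (1,4): δ = 31.52°  ✓
  (2,3): δ = 115.09°  ·
  (2,4): δ = 3.31°  ✓
  (3,4): δ = 68.22°  ·
antipodal pairs: 3

count = 3; pairs: (0,3), (1,4), (2,4)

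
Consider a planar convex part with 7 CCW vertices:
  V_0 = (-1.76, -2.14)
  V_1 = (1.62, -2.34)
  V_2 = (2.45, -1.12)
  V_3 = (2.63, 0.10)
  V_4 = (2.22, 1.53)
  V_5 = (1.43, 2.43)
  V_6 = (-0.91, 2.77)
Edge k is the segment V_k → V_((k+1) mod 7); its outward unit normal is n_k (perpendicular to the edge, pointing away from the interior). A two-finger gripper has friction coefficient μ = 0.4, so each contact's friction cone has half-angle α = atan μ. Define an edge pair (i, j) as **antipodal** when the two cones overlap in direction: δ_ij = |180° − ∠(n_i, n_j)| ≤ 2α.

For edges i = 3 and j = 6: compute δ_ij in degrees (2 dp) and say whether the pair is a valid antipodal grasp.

δ = 25.82°, valid

α = atan 0.4 = 21.80°;  2α = 43.60°
edge 3: e_3 = (-0.41, +1.43);  n_3 = (+0.9613, +0.2756)
edge 6: e_6 = (-0.85, -4.91);  n_6 = (-0.9853, +0.1706)
∠(n_3, n_6) = 154.18°
δ = |180° − 154.18°| = 25.82°
25.82° ≤ 2α = 43.60°  →  valid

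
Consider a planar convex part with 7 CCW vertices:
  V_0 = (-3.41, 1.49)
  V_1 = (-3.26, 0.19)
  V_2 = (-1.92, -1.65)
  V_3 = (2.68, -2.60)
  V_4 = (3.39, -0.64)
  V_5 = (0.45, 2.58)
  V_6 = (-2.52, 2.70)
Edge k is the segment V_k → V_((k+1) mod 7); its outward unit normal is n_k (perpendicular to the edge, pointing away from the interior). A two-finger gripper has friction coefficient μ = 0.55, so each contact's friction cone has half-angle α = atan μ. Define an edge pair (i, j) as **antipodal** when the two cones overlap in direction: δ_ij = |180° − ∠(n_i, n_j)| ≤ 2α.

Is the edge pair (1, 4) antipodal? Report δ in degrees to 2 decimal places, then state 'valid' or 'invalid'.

δ = 6.33°, valid

α = atan 0.55 = 28.81°;  2α = 57.62°
edge 1: e_1 = (+1.34, -1.84);  n_1 = (-0.8084, -0.5887)
edge 4: e_4 = (-2.94, +3.22);  n_4 = (+0.7385, +0.6743)
∠(n_1, n_4) = 173.67°
δ = |180° − 173.67°| = 6.33°
6.33° ≤ 2α = 57.62°  →  valid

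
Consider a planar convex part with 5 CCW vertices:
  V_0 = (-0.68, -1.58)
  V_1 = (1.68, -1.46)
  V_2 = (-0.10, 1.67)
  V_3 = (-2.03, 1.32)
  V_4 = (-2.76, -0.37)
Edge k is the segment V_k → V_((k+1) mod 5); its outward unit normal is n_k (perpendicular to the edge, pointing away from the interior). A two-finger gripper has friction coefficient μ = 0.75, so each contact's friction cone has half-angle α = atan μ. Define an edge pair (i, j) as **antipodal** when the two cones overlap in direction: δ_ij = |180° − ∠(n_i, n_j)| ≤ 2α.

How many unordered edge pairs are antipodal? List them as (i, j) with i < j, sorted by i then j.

count = 6; pairs: (0,1), (0,2), (0,3), (1,3), (1,4), (2,4)

α = atan 0.75 = 36.87°;  2α = 73.74°
n_0 = (+0.0508, -0.9987)
n_1 = (+0.8693, +0.4943)
n_2 = (-0.1784, +0.9840)
n_3 = (-0.9180, +0.3965)
n_4 = (-0.5028, -0.8644)
  (0,1): δ = 63.28°  ✓
  (0,2): δ = 7.37°  ✓
  (0,3): δ = 63.73°  ✓
  (0,4): δ = 146.90°  ·
  (1,2): δ = 109.35°  ·
  (1,3): δ = 52.99°  ✓
  (1,4): δ = 30.19°  ✓
  (2,3): δ = 123.64°  ·
  (2,4): δ = 40.47°  ✓
  (3,4): δ = 96.83°  ·
antipodal pairs: 6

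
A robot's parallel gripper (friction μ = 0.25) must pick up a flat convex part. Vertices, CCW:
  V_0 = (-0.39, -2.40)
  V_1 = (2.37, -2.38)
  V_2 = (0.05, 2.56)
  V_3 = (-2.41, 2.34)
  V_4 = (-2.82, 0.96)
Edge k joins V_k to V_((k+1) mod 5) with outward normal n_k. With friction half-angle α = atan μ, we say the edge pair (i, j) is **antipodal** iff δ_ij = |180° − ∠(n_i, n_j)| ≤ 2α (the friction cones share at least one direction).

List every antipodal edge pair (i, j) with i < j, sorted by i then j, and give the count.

α = atan 0.25 = 14.04°;  2α = 28.07°
n_0 = (+0.0072, -1.0000)
n_1 = (+0.9052, +0.4251)
n_2 = (-0.0891, +0.9960)
n_3 = (-0.9586, +0.2848)
n_4 = (-0.8103, -0.5860)
  (0,1): δ = 65.26°  ·
  (0,2): δ = 4.70°  ✓
  (0,3): δ = 73.04°  ·
  (0,4): δ = 125.46°  ·
  (1,2): δ = 110.05°  ·
  (1,3): δ = 41.70°  ·
  (1,4): δ = 10.72°  ✓
  (2,3): δ = 111.66°  ·
  (2,4): δ = 59.24°  ·
  (3,4): δ = 127.58°  ·
antipodal pairs: 2

count = 2; pairs: (0,2), (1,4)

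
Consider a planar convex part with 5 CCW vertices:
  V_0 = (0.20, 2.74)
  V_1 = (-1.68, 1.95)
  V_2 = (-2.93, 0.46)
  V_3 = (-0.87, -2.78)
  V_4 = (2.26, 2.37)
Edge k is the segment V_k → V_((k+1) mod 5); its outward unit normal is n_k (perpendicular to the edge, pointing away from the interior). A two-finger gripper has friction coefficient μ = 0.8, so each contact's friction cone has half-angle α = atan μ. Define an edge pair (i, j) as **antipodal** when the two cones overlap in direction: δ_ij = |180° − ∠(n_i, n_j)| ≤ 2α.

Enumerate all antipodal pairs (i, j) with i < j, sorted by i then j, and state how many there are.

count = 5; pairs: (0,3), (1,3), (2,3), (2,4), (3,4)

α = atan 0.8 = 38.66°;  2α = 77.32°
n_0 = (-0.3874, +0.9219)
n_1 = (-0.7661, +0.6427)
n_2 = (-0.8439, -0.5365)
n_3 = (+0.8546, -0.5194)
n_4 = (+0.1768, +0.9842)
  (0,1): δ = 152.79°  ·
  (0,2): δ = 80.34°  ·
  (0,3): δ = 35.92°  ✓
  (0,4): δ = 147.02°  ·
  (1,2): δ = 107.56°  ·
  (1,3): δ = 8.70°  ✓
  (1,4): δ = 119.81°  ·
  (2,3): δ = 63.74°  ✓
  (2,4): δ = 47.37°  ✓
  (3,4): δ = 68.89°  ✓
antipodal pairs: 5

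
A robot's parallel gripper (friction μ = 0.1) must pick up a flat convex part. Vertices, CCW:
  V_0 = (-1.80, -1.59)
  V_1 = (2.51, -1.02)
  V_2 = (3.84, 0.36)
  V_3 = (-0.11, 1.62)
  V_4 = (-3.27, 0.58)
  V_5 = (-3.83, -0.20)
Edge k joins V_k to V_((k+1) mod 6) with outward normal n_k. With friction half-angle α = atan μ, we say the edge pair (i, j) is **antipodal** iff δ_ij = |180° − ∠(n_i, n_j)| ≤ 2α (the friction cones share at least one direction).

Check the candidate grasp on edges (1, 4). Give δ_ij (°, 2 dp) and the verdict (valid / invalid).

δ = 8.27°, valid

α = atan 0.1 = 5.71°;  2α = 11.42°
edge 1: e_1 = (+1.33, +1.38);  n_1 = (+0.7200, -0.6939)
edge 4: e_4 = (-0.56, -0.78);  n_4 = (-0.8123, +0.5832)
∠(n_1, n_4) = 171.73°
δ = |180° − 171.73°| = 8.27°
8.27° ≤ 2α = 11.42°  →  valid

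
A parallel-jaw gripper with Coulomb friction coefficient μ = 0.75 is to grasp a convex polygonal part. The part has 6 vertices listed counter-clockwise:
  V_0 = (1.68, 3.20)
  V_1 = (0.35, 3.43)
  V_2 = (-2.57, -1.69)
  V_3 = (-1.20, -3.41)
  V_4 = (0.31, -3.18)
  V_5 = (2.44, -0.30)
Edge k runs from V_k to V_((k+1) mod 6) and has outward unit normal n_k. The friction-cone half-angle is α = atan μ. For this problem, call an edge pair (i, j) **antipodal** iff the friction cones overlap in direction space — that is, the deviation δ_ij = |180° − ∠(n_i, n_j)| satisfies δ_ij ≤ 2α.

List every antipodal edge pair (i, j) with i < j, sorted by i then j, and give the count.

α = atan 0.75 = 36.87°;  2α = 73.74°
n_0 = (+0.1704, +0.9854)
n_1 = (-0.8687, +0.4954)
n_2 = (-0.7822, -0.6230)
n_3 = (+0.1506, -0.9886)
n_4 = (+0.8040, -0.5946)
n_5 = (+0.9772, +0.2122)
  (0,1): δ = 109.89°  ·
  (0,2): δ = 41.65°  ✓
  (0,3): δ = 18.47°  ✓
  (0,4): δ = 63.33°  ✓
  (0,5): δ = 112.06°  ·
  (1,2): δ = 111.77°  ·
  (1,3): δ = 51.64°  ✓
  (1,4): δ = 6.79°  ✓
  (1,5): δ = 41.95°  ✓
  (2,3): δ = 119.88°  ·
  (2,4): δ = 75.02°  ·
  (2,5): δ = 26.29°  ✓
  (3,4): δ = 135.15°  ·
  (3,5): δ = 86.41°  ·
  (4,5): δ = 131.26°  ·
antipodal pairs: 7

count = 7; pairs: (0,2), (0,3), (0,4), (1,3), (1,4), (1,5), (2,5)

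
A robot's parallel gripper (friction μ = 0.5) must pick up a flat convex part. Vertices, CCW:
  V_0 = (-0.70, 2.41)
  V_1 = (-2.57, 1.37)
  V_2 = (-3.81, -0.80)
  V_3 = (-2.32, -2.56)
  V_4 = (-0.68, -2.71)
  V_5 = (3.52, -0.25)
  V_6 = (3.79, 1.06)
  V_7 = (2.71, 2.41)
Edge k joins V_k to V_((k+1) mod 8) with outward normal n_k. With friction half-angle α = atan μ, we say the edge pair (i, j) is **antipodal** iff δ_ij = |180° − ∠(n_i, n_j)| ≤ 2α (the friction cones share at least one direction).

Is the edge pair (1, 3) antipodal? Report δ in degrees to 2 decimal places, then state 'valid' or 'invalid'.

α = atan 0.5 = 26.57°;  2α = 53.13°
edge 1: e_1 = (-1.24, -2.17);  n_1 = (-0.8682, +0.4961)
edge 3: e_3 = (+1.64, -0.15);  n_3 = (-0.0911, -0.9958)
∠(n_1, n_3) = 114.52°
δ = |180° − 114.52°| = 65.48°
65.48° > 2α = 53.13°  →  invalid

δ = 65.48°, invalid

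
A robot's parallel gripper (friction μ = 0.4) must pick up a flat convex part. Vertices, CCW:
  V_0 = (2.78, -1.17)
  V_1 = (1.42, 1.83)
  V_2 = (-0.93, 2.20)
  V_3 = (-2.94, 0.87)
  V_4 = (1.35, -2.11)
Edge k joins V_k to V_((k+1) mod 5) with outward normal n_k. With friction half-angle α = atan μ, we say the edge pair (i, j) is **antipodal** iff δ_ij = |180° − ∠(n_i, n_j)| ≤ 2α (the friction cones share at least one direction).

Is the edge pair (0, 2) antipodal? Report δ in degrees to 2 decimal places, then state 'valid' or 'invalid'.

α = atan 0.4 = 21.80°;  2α = 43.60°
edge 0: e_0 = (-1.36, +3.00);  n_0 = (+0.9108, +0.4129)
edge 2: e_2 = (-2.01, -1.33);  n_2 = (-0.5518, +0.8340)
∠(n_0, n_2) = 99.11°
δ = |180° − 99.11°| = 80.89°
80.89° > 2α = 43.60°  →  invalid

δ = 80.89°, invalid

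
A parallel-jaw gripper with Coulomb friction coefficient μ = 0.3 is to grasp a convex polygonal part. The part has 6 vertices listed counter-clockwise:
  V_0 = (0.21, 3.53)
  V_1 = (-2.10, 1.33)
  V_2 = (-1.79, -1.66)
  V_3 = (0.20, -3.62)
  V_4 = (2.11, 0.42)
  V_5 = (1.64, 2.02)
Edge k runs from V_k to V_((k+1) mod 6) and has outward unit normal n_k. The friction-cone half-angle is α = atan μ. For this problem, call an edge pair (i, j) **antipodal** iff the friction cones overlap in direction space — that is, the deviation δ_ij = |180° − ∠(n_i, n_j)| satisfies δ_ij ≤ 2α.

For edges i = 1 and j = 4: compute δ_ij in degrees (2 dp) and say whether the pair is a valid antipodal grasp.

α = atan 0.3 = 16.70°;  2α = 33.40°
edge 1: e_1 = (+0.31, -2.99);  n_1 = (-0.9947, -0.1031)
edge 4: e_4 = (-0.47, +1.60);  n_4 = (+0.9595, +0.2818)
∠(n_1, n_4) = 169.55°
δ = |180° − 169.55°| = 10.45°
10.45° ≤ 2α = 33.40°  →  valid

δ = 10.45°, valid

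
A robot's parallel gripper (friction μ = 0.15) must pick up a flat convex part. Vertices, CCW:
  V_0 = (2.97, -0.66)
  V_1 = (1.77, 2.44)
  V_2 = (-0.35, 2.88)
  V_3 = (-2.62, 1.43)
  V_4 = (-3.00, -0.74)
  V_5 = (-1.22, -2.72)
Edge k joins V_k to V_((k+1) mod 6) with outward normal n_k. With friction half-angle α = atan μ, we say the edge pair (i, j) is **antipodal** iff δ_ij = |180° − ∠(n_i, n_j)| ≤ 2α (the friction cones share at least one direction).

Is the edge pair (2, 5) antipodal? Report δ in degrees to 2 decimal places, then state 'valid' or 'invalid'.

α = atan 0.15 = 8.53°;  2α = 17.06°
edge 2: e_2 = (-2.27, -1.45);  n_2 = (-0.5383, +0.8427)
edge 5: e_5 = (+4.19, +2.06);  n_5 = (+0.4412, -0.8974)
∠(n_2, n_5) = 173.61°
δ = |180° − 173.61°| = 6.39°
6.39° ≤ 2α = 17.06°  →  valid

δ = 6.39°, valid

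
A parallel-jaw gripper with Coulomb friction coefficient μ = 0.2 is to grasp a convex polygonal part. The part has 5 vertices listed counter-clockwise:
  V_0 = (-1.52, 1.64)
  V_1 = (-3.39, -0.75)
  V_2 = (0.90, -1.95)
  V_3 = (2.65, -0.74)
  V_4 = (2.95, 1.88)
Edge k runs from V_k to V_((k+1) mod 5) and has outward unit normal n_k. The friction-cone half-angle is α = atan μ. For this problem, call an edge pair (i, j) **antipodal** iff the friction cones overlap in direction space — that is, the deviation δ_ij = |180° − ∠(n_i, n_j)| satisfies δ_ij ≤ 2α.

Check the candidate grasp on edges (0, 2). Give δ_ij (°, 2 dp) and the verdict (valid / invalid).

α = atan 0.2 = 11.31°;  2α = 22.62°
edge 0: e_0 = (-1.87, -2.39);  n_0 = (-0.7876, +0.6162)
edge 2: e_2 = (+1.75, +1.21);  n_2 = (+0.5687, -0.8225)
∠(n_0, n_2) = 162.70°
δ = |180° − 162.70°| = 17.30°
17.30° ≤ 2α = 22.62°  →  valid

δ = 17.30°, valid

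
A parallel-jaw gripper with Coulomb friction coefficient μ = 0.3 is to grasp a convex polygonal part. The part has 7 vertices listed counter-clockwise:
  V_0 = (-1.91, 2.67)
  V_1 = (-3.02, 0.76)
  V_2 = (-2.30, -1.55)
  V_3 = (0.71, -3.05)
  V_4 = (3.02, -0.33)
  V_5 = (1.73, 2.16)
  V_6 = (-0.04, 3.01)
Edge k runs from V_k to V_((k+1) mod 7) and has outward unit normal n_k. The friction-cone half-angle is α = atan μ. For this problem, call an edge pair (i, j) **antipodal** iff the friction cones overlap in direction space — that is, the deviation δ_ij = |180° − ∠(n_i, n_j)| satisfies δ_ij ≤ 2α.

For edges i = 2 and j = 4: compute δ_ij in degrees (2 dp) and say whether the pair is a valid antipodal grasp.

δ = 36.12°, invalid

α = atan 0.3 = 16.70°;  2α = 33.40°
edge 2: e_2 = (+3.01, -1.50);  n_2 = (-0.4460, -0.8950)
edge 4: e_4 = (-1.29, +2.49);  n_4 = (+0.8879, +0.4600)
∠(n_2, n_4) = 143.88°
δ = |180° − 143.88°| = 36.12°
36.12° > 2α = 33.40°  →  invalid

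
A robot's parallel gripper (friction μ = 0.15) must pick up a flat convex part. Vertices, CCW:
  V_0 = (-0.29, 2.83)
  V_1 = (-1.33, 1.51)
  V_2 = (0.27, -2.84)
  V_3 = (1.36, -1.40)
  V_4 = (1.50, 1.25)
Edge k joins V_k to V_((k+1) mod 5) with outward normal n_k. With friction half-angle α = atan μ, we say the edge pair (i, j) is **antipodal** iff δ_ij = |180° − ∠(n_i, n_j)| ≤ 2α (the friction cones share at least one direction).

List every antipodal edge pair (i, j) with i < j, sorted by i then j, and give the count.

count = 1; pairs: (0,2)

α = atan 0.15 = 8.53°;  2α = 17.06°
n_0 = (-0.7855, +0.6189)
n_1 = (-0.9385, -0.3452)
n_2 = (+0.7973, -0.6035)
n_3 = (+0.9986, -0.0528)
n_4 = (+0.6618, +0.7497)
  (0,1): δ = 121.57°  ·
  (0,2): δ = 1.11°  ✓
  (0,3): δ = 35.21°  ·
  (0,4): δ = 86.80°  ·
  (1,2): δ = 57.32°  ·
  (1,3): δ = 23.22°  ·
  (1,4): δ = 28.37°  ·
  (2,3): δ = 145.90°  ·
  (2,4): δ = 94.31°  ·
  (3,4): δ = 128.41°  ·
antipodal pairs: 1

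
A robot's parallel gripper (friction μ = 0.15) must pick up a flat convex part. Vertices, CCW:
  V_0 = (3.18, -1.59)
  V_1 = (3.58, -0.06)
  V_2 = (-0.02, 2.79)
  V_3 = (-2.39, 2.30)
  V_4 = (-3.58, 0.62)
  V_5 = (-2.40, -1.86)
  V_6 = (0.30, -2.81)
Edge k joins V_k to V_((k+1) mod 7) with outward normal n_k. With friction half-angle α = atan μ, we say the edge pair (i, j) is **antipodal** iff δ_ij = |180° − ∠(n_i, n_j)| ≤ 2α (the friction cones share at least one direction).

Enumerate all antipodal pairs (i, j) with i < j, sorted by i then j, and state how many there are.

count = 1; pairs: (2,6)

α = atan 0.15 = 8.53°;  2α = 17.06°
n_0 = (+0.9675, -0.2529)
n_1 = (+0.6207, +0.7840)
n_2 = (-0.2025, +0.9793)
n_3 = (-0.8160, +0.5780)
n_4 = (-0.9030, -0.4297)
n_5 = (-0.3319, -0.9433)
n_6 = (+0.3901, -0.9208)
  (0,1): δ = 113.72°  ·
  (0,2): δ = 63.67°  ·
  (0,3): δ = 20.66°  ·
  (0,4): δ = 40.10°  ·
  (0,5): δ = 85.27°  ·
  (0,6): δ = 127.61°  ·
  (1,2): δ = 129.95°  ·
  (1,3): δ = 86.94°  ·
  (1,4): δ = 26.19°  ·
  (1,5): δ = 18.98°  ·
  (1,6): δ = 61.33°  ·
  (2,3): δ = 136.99°  ·
  (2,4): δ = 76.24°  ·
  (2,5): δ = 31.07°  ·
  (2,6): δ = 11.28°  ✓
  (3,4): δ = 119.24°  ·
  (3,5): δ = 74.07°  ·
  (3,6): δ = 31.73°  ·
  (4,5): δ = 134.83°  ·
  (4,6): δ = 92.49°  ·
  (5,6): δ = 137.66°  ·
antipodal pairs: 1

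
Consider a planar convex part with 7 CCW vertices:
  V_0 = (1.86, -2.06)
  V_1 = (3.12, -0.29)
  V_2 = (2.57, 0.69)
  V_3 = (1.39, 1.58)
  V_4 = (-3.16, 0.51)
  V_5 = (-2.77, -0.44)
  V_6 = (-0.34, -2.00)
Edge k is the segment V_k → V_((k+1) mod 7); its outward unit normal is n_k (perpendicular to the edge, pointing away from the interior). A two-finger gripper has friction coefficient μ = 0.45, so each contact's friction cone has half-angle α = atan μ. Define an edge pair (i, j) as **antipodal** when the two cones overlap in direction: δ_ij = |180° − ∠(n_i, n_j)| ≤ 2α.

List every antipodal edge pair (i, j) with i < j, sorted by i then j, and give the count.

count = 8; pairs: (0,3), (1,4), (1,5), (2,4), (2,5), (2,6), (3,5), (3,6)

α = atan 0.45 = 24.23°;  2α = 48.46°
n_0 = (+0.8147, -0.5799)
n_1 = (+0.8721, +0.4894)
n_2 = (+0.6022, +0.7984)
n_3 = (-0.2289, +0.9734)
n_4 = (-0.9251, -0.3798)
n_5 = (-0.5402, -0.8415)
n_6 = (-0.0273, -0.9996)
  (0,1): δ = 115.25°  ·
  (0,2): δ = 91.58°  ·
  (0,3): δ = 41.32°  ✓
  (0,4): δ = 57.77°  ·
  (0,5): δ = 92.75°  ·
  (0,6): δ = 123.88°  ·
  (1,2): δ = 156.33°  ·
  (1,3): δ = 106.07°  ·
  (1,4): δ = 6.98°  ✓
  (1,5): δ = 28.00°  ✓
  (1,6): δ = 59.14°  ·
  (2,3): δ = 129.74°  ·
  (2,4): δ = 30.66°  ✓
  (2,5): δ = 4.33°  ✓
  (2,6): δ = 35.46°  ✓
  (3,4): δ = 80.91°  ·
  (3,5): δ = 45.93°  ✓
  (3,6): δ = 14.80°  ✓
  (4,5): δ = 145.02°  ·
  (4,6): δ = 113.88°  ·
  (5,6): δ = 148.86°  ·
antipodal pairs: 8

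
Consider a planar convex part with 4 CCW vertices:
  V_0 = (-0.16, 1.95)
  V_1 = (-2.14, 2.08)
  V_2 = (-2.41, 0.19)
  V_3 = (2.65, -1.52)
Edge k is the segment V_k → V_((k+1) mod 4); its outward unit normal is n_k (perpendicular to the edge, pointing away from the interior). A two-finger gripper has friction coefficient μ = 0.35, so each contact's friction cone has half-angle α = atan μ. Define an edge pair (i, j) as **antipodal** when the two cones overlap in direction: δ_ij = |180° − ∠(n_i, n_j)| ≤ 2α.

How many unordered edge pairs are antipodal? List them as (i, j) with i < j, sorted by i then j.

α = atan 0.35 = 19.29°;  2α = 38.58°
n_0 = (+0.0655, +0.9979)
n_1 = (-0.9899, +0.1414)
n_2 = (-0.3202, -0.9474)
n_3 = (+0.7771, +0.6293)
  (0,1): δ = 94.37°  ·
  (0,2): δ = 14.92°  ✓
  (0,3): δ = 132.76°  ·
  (1,2): δ = 100.54°  ·
  (1,3): δ = 47.13°  ·
  (2,3): δ = 32.33°  ✓
antipodal pairs: 2

count = 2; pairs: (0,2), (2,3)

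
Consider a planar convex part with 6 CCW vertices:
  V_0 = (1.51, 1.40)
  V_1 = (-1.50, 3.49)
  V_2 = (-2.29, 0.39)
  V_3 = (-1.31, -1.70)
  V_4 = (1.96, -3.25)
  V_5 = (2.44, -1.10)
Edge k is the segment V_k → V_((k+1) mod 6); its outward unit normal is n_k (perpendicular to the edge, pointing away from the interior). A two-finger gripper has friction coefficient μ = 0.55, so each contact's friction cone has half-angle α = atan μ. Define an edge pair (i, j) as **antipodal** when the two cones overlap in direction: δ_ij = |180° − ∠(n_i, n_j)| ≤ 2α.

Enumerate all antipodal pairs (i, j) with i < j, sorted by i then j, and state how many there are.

count = 7; pairs: (0,2), (0,3), (1,4), (1,5), (2,4), (2,5), (3,5)

α = atan 0.55 = 28.81°;  2α = 57.62°
n_0 = (+0.5703, +0.8214)
n_1 = (-0.9690, +0.2469)
n_2 = (-0.9054, -0.4245)
n_3 = (-0.4283, -0.9036)
n_4 = (+0.9760, -0.2179)
n_5 = (+0.9373, +0.3487)
  (0,1): δ = 69.52°  ·
  (0,2): δ = 30.10°  ✓
  (0,3): δ = 9.41°  ✓
  (0,4): δ = 112.19°  ·
  (0,5): δ = 145.18°  ·
  (1,2): δ = 140.58°  ·
  (1,3): δ = 101.06°  ·
  (1,4): δ = 1.71°  ✓
  (1,5): δ = 34.70°  ✓
  (2,3): δ = 140.48°  ·
  (2,4): δ = 37.71°  ✓
  (2,5): δ = 4.72°  ✓
  (3,4): δ = 77.22°  ·
  (3,5): δ = 44.23°  ✓
  (4,5): δ = 147.01°  ·
antipodal pairs: 7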